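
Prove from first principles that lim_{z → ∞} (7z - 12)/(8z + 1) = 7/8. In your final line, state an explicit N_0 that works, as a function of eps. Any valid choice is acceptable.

Let eps > 0 be given. We seek N_0 > 0 such that z > N_0 implies |(7z - 12)/(8z + 1) − (7/8)| < eps.
(7z - 12)/(8z + 1) − (7/8) = (8(7z - 12) − 7(8z + 1)) / (8(8z + 1)) = -103/(8(8z + 1)).
For z > 0 we have 8z + 1 > 8z, so |(7z - 12)/(8z + 1) − (7/8)| = 103/(8(8z + 1)) < 103/(8·8z) = (103/64)/z.
Thus |(7z - 12)/(8z + 1) − (7/8)| < eps whenever z > (103/64)/eps.
Take N_0 = (103/64)/eps. If z > N_0 then |(7z - 12)/(8z + 1) − (7/8)| < (103/64)/z < eps.

N_0 = (103/64)/eps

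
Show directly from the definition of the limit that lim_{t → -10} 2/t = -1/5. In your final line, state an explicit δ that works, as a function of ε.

Fix ε > 0. We seek δ > 0 such that 0 < |t + 10| < δ implies |2/t + 1/5| < ε.
|2/t + 1/5| = 2·|-10 − t|/(10·|t|) = 2|t + 10|/(10|t|).
Restrict δ ≤ 5. Then |t + 10| < 5 gives |t| > 5, so 10|t| > 50.
Then |2/t + 1/5| < 2|t + 10|/50, which is < ε when |t + 10| < 25ε.
Take δ = min(5, 25ε). Then 0 < |t + 10| < δ gives both |t + 10| < 5 and |t + 10| < 25ε, so |2/t + 1/5| < ε.

δ = min(5, 25ε)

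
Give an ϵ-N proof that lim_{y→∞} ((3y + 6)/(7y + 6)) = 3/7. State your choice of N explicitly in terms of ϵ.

Let ϵ > 0 be given. We seek N > 0 such that y > N implies |(3y + 6)/(7y + 6) − (3/7)| < ϵ.
(3y + 6)/(7y + 6) − (3/7) = (7(3y + 6) − 3(7y + 6)) / (7(7y + 6)) = 24/(7(7y + 6)).
For y > 0 we have 7y + 6 > 7y, so |(3y + 6)/(7y + 6) − (3/7)| = 24/(7(7y + 6)) < 24/(7·7y) = (24/49)/y.
Thus |(3y + 6)/(7y + 6) − (3/7)| < ϵ whenever y > (24/49)/ϵ.
Take N = (24/49)/ϵ. If y > N then |(3y + 6)/(7y + 6) − (3/7)| < (24/49)/y < ϵ.

N = (24/49)/ϵ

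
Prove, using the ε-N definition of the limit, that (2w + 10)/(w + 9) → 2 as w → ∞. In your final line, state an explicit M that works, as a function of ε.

Suppose ε > 0. We seek M > 0 such that w > M implies |(2w + 10)/(w + 9) − 2| < ε.
(2w + 10)/(w + 9) − 2 = ((2w + 10) − 2(w + 9)) / ((w + 9)) = -8/((w + 9)).
For w > 0 we have w + 9 > w, so |(2w + 10)/(w + 9) − 2| = 8/((w + 9)) < 8/(w) = 8/w.
Thus |(2w + 10)/(w + 9) − 2| < ε whenever w > 8/ε.
Take M = 8/ε. If w > M then |(2w + 10)/(w + 9) − 2| < 8/w < ε.

M = 8/ε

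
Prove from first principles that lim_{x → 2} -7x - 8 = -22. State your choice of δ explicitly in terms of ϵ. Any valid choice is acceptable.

Let ϵ > 0 be given. We need δ > 0 so that 0 < |x − 2| < δ implies |(-7x - 8) + 22| < ϵ.
Since (-7x - 8) + 22 = -7(x − 2), we have |(-7x - 8) + 22| = 7|x − 2|.
Thus it suffices that |x − 2| < ϵ/7.
Take δ = ϵ/7. If 0 < |x − 2| < δ then |(-7x - 8) + 22| = 7|x − 2| < 7·(ϵ/7) = ϵ.

δ = ϵ/7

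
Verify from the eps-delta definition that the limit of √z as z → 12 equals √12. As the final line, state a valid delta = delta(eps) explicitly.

delta = min(12, √12·eps)

Suppose eps > 0. We want delta > 0 such that 0 < |z − 12| < delta implies |√z − √12| < eps.
Rationalise: √z − √12 = (z − 12)/(√z + √12), so |√z − √12| = |z − 12|/(√z + √12).
Restrict delta ≤ 12 so that |z − 12| < 12 forces z > 0, and then √z + √12 > √12.
Hence |√z − √12| < |z − 12|/√12, which is < eps once |z − 12| < √12·eps.
Take delta = min(12, √12·eps). If 0 < |z − 12| < delta then z > 0 and |√z − √12| < |z − 12|/√12 < eps.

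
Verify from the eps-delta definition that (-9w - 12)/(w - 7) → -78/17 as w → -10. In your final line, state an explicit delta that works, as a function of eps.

Fix eps > 0. We want delta > 0 with 0 < |w + 10| < delta ⇒ |(-9w - 12)/(w - 7) + 78/17| < eps.
Combining over a common denominator, (-9w - 12)/(w - 7) + 78/17 = [(-9w - 12)·(-17) − 78·(w - 7)] / [(-17)·(w - 7)] = 75(w + 10) / ((-17)(w - 7)).
So |(-9w - 12)/(w - 7) + 78/17| = 75|w + 10| / (17·|w − 7|).
Restrict delta ≤ 17/2. Then |w + 10| < 17/2 gives |w − 7| = |(w + 10) + (-17)| ≥ 17 − 17/2 = 17/2.
Hence |(-9w - 12)/(w - 7) + 78/17| < 75|w + 10|/(17·(17/2)) = (150/289)|w + 10|, which is < eps once |w + 10| < (289/150)eps.
Take delta = min(17/2, (289/150)eps). Then 0 < |w + 10| < delta forces both bounds, so |(-9w - 12)/(w - 7) + 78/17| < eps.

delta = min(17/2, (289/150)eps)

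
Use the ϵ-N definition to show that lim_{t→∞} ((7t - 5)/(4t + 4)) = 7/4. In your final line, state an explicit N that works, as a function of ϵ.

Let ϵ > 0 be given. We seek N > 0 such that t > N implies |(7t - 5)/(4t + 4) − (7/4)| < ϵ.
(7t - 5)/(4t + 4) − (7/4) = (4(7t - 5) − 7(4t + 4)) / (4(4t + 4)) = -48/(4(4t + 4)).
For t > 0 we have 4t + 4 > 4t, so |(7t - 5)/(4t + 4) − (7/4)| = 48/(4(4t + 4)) < 48/(4·4t) = 3/t.
Thus |(7t - 5)/(4t + 4) − (7/4)| < ϵ whenever t > 3/ϵ.
Take N = 3/ϵ. If t > N then |(7t - 5)/(4t + 4) − (7/4)| < 3/t < ϵ.

N = 3/ϵ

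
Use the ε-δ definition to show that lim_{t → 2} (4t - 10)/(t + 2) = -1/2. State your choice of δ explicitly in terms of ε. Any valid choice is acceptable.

Let ε > 0. We want δ > 0 with 0 < |t − 2| < δ ⇒ |(4t - 10)/(t + 2) + 1/2| < ε.
Combining over a common denominator, (4t - 10)/(t + 2) + 1/2 = [(4t - 10)·4 − (-2)·(t + 2)] / [4·(t + 2)] = 18(t − 2) / (4(t + 2)).
So |(4t - 10)/(t + 2) + 1/2| = 18|t − 2| / (4·|t + 2|).
Require δ ≤ 2, so |t + 2| ≥ |4| − |t − 2| > 4 − 2 = 2.
Hence |(4t - 10)/(t + 2) + 1/2| < 18|t − 2|/(4·2) = (9/4)|t − 2|, which is < ε once |t − 2| < (4/9)ε.
Take δ = min(2, (4/9)ε). Then 0 < |t − 2| < δ forces both bounds, so |(4t - 10)/(t + 2) + 1/2| < ε.

δ = min(2, (4/9)ε)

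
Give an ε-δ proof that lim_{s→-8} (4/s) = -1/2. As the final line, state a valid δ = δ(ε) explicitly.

Suppose ε > 0. We seek δ > 0 such that 0 < |s + 8| < δ implies |4/s + 1/2| < ε.
|4/s + 1/2| = 4·|-8 − s|/(8·|s|) = 4|s + 8|/(8|s|).
Require δ ≤ 4 so that |s| > 8 − 4 = 4, hence 8|s| > 32.
Then |4/s + 1/2| < 4|s + 8|/32, which is < ε when |s + 8| < 8ε.
Take δ = min(4, 8ε). Then 0 < |s + 8| < δ gives both |s + 8| < 4 and |s + 8| < 8ε, so |4/s + 1/2| < ε.

δ = min(4, 8ε)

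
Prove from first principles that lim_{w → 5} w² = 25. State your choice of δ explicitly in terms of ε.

δ = min(1, ε/11)

Suppose ε > 0. We seek δ > 0 with 0 < |w − 5| < δ ⇒ |w² − 25| < ε.
Factor: w² − 25 = (w − 5)(w + 5), so |w² − 25| = |w − 5|·|w + 5|.
Restrict δ ≤ 1. Then |w − 5| < 1 gives |w| < 6, so by the triangle inequality |w + 5| ≤ 6 + 5 = 11.
Hence |w² − 25| ≤ 11|w − 5|, which is < ε once |w − 5| < ε/11.
Take δ = min(1, ε/11). If 0 < |w − 5| < δ then both bounds hold and |w² − 25| ≤ 11|w − 5| < 11·(ε/11) = ε.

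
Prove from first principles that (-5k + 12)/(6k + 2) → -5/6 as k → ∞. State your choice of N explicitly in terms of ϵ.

Let ϵ > 0 be given. For k ≥ 1, |(-5k + 12)/(6k + 2) + 5/6| = |82|/(6(6k + 2)) = 82/(6(6k + 2)).
Since 6k + 2 ≥ 6k for k ≥ 1, this is ≤ 82/(6·6k) = (41/18)/k.
So |(-5k + 12)/(6k + 2) + 5/6| < ϵ whenever k > (41/18)/ϵ.
Take N = (41/18)/ϵ. If k > N then |(-5k + 12)/(6k + 2) + 5/6| ≤ (41/18)/k < ϵ.

N = (41/18)/ϵ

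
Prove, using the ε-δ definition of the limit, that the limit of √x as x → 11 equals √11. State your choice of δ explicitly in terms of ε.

Let ε > 0 be given. We want δ > 0 such that 0 < |x − 11| < δ implies |√x − √11| < ε.
Multiplying by the conjugate, |√x − √11| = |x − 11|/(√x + √11).
Restrict δ ≤ 11 so that |x − 11| < 11 forces x > 0, and then √x + √11 > √11.
Hence |√x − √11| < |x − 11|/√11, which is < ε once |x − 11| < √11·ε.
Take δ = min(11, √11·ε). If 0 < |x − 11| < δ then x > 0 and |√x − √11| < |x − 11|/√11 < ε.

δ = min(11, √11·ε)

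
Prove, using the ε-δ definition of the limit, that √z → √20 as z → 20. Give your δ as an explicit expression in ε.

δ = min(20, √20·ε)

Fix ε > 0. We want δ > 0 such that 0 < |z − 20| < δ implies |√z − √20| < ε.
Multiplying by the conjugate, |√z − √20| = |z − 20|/(√z + √20).
Restrict δ ≤ 20 so that |z − 20| < 20 forces z > 0, and then √z + √20 > √20.
Hence |√z − √20| < |z − 20|/√20, which is < ε once |z − 20| < √20·ε.
Take δ = min(20, √20·ε). If 0 < |z − 20| < δ then z > 0 and |√z − √20| < |z − 20|/√20 < ε.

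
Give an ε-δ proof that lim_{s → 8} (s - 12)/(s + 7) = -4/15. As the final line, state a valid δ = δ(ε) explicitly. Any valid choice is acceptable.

δ = min(15/2, (225/38)ε)

Let ε > 0 be given. We want δ > 0 with 0 < |s − 8| < δ ⇒ |(s - 12)/(s + 7) + 4/15| < ε.
Combining over a common denominator, (s - 12)/(s + 7) + 4/15 = [(s - 12)·15 − (-4)·(s + 7)] / [15·(s + 7)] = 19(s − 8) / (15(s + 7)).
So |(s - 12)/(s + 7) + 4/15| = 19|s − 8| / (15·|s + 7|).
Require δ ≤ 15/2, so |s + 7| ≥ |15| − |s − 8| > 15 − 15/2 = 15/2.
Hence |(s - 12)/(s + 7) + 4/15| < 19|s − 8|/(15·(15/2)) = (38/225)|s − 8|, which is < ε once |s − 8| < (225/38)ε.
Take δ = min(15/2, (225/38)ε). Then 0 < |s − 8| < δ forces both bounds, so |(s - 12)/(s + 7) + 4/15| < ε.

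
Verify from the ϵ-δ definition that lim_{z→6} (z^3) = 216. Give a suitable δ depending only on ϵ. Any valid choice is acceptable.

δ = min(2, ϵ/148)

Fix ϵ > 0. We seek δ > 0 with 0 < |z − 6| < δ ⇒ |z^3 − 216| < ϵ.
Factor: z^3 − 216 = (z − 6)(z^2 + 6z + 36), so |z^3 − 216| = |z − 6|·|z^2 + 6z + 36|.
Impose δ ≤ 2 so that |z| < 8; then |z^2 + 6z + 36| ≤ 148.
Hence |z^3 − 216| ≤ 148|z − 6|, which is < ϵ once |z − 6| < ϵ/148.
Take δ = min(2, ϵ/148). If 0 < |z − 6| < δ then both bounds hold and |z^3 − 216| ≤ 148|z − 6| < 148·(ϵ/148) = ϵ.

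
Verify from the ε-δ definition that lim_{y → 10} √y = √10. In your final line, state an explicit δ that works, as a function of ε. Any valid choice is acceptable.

δ = min(10, √10·ε)

Let ε > 0. We want δ > 0 such that 0 < |y − 10| < δ implies |√y − √10| < ε.
Rationalise: √y − √10 = (y − 10)/(√y + √10), so |√y − √10| = |y − 10|/(√y + √10).
Restrict δ ≤ 10 so that |y − 10| < 10 forces y > 0, and then √y + √10 > √10.
Hence |√y − √10| < |y − 10|/√10, which is < ε once |y − 10| < √10·ε.
Take δ = min(10, √10·ε). If 0 < |y − 10| < δ then y > 0 and |√y − √10| < |y − 10|/√10 < ε.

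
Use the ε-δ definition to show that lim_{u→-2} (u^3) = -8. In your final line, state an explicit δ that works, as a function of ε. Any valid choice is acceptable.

δ = min(1, ε/19)

Suppose ε > 0. We seek δ > 0 with 0 < |u + 2| < δ ⇒ |u^3 + 8| < ε.
Factor: u^3 + 8 = (u + 2)(u^2 - 2u + 4), so |u^3 + 8| = |u + 2|·|u^2 - 2u + 4|.
Impose δ ≤ 1 so that |u| < 3; then |u^2 - 2u + 4| ≤ 19.
Hence |u^3 + 8| ≤ 19|u + 2|, which is < ε once |u + 2| < ε/19.
Take δ = min(1, ε/19). If 0 < |u + 2| < δ then both bounds hold and |u^3 + 8| ≤ 19|u + 2| < 19·(ε/19) = ε.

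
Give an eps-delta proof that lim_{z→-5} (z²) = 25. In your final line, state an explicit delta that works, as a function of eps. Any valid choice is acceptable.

delta = min(2, eps/12)

Suppose eps > 0. We seek delta > 0 with 0 < |z + 5| < delta ⇒ |z² − 25| < eps.
Factor: z² − 25 = (z + 5)(z - 5), so |z² − 25| = |z + 5|·|z - 5|.
Impose delta ≤ 2 so that |z| < 7; then |z - 5| ≤ 12.
Hence |z² − 25| ≤ 12|z + 5|, which is < eps once |z + 5| < eps/12.
Take delta = min(2, eps/12). If 0 < |z + 5| < delta then both bounds hold and |z² − 25| ≤ 12|z + 5| < 12·(eps/12) = eps.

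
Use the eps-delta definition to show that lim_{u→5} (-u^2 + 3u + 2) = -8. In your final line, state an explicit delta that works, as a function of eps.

Fix eps > 0. We want delta > 0 such that 0 < |u − 5| < delta implies |(-u^2 + 3u + 2) + 8| < eps.
(-u^2 + 3u + 2) + 8 = -u^2 + 3u + 10 = (u − 5)(-u - 2).
So |(-u^2 + 3u + 2) + 8| = |u − 5|·|-u - 2|.
Require delta ≤ 1. Then |u − 5| < 1 gives |u| < 6, and by the triangle inequality |-u - 2| ≤ 6 + 2 = 8.
Hence |(-u^2 + 3u + 2) + 8| ≤ 8|u − 5| < eps provided |u − 5| < eps/8.
Take delta = min(1, eps/8). Then 0 < |u − 5| < delta gives both |u − 5| < 1 and |u − 5| < eps/8, so |(-u^2 + 3u + 2) + 8| < eps.

delta = min(1, eps/8)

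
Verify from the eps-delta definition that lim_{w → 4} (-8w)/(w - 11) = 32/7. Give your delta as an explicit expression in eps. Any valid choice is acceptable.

delta = min(7/2, (49/176)eps)

Let eps > 0 be given. We want delta > 0 with 0 < |w − 4| < delta ⇒ |(-8w)/(w - 11) − (32/7)| < eps.
Combining over a common denominator, (-8w)/(w - 11) − (32/7) = [(-8w)·(-7) − (-32)·(w - 11)] / [(-7)·(w - 11)] = 88(w − 4) / ((-7)(w - 11)).
So |(-8w)/(w - 11) − (32/7)| = 88|w − 4| / (7·|w − 11|).
Require delta ≤ 7/2, so |w − 11| ≥ |-7| − |w − 4| > 7 − 7/2 = 7/2.
Hence |(-8w)/(w - 11) − (32/7)| < 88|w − 4|/(7·(7/2)) = (176/49)|w − 4|, which is < eps once |w − 4| < (49/176)eps.
Take delta = min(7/2, (49/176)eps). Then 0 < |w − 4| < delta forces both bounds, so |(-8w)/(w - 11) − (32/7)| < eps.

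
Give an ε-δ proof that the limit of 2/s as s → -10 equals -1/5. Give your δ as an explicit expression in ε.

Let ε > 0 be given. We seek δ > 0 such that 0 < |s + 10| < δ implies |2/s + 1/5| < ε.
|2/s + 1/5| = 2·|-10 − s|/(10·|s|) = 2|s + 10|/(10|s|).
Require δ ≤ 5 so that |s| > 10 − 5 = 5, hence 10|s| > 50.
Then |2/s + 1/5| < 2|s + 10|/50, which is < ε when |s + 10| < 25ε.
Take δ = min(5, 25ε). Then 0 < |s + 10| < δ gives both |s + 10| < 5 and |s + 10| < 25ε, so |2/s + 1/5| < ε.

δ = min(5, 25ε)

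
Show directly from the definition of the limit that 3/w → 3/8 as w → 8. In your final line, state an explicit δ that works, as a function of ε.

Let ε > 0. We seek δ > 0 such that 0 < |w − 8| < δ implies |3/w − (3/8)| < ε.
|3/w − (3/8)| = 3·|8 − w|/(8·|w|) = 3|w − 8|/(8|w|).
Restrict δ ≤ 4. Then |w − 8| < 4 gives |w| > 4, so 8|w| > 32.
Then |3/w − (3/8)| < 3|w − 8|/32, which is < ε when |w − 8| < (32/3)ε.
Take δ = min(4, (32/3)ε). Then 0 < |w − 8| < δ gives both |w − 8| < 4 and |w − 8| < (32/3)ε, so |3/w − (3/8)| < ε.

δ = min(4, (32/3)ε)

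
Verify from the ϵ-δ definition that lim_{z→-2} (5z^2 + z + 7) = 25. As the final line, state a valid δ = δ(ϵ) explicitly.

Fix ϵ > 0. We want δ > 0 such that 0 < |z + 2| < δ implies |(5z^2 + z + 7) − 25| < ϵ.
(5z^2 + z + 7) − 25 = 5z^2 + z - 18 = (z + 2)(5z - 9).
So |(5z^2 + z + 7) − 25| = |z + 2|·|5z - 9|.
Assume first that |z + 2| < 1, so |z| < 3. Then |5z - 9| ≤ 5·3 + 9 = 24.
Hence |(5z^2 + z + 7) − 25| ≤ 24|z + 2| < ϵ provided |z + 2| < ϵ/24.
Take δ = min(1, ϵ/24). Then 0 < |z + 2| < δ gives both |z + 2| < 1 and |z + 2| < ϵ/24, so |(5z^2 + z + 7) − 25| < ϵ.

δ = min(1, ϵ/24)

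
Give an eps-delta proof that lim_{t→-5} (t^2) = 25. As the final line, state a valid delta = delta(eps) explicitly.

Let eps > 0. We seek delta > 0 with 0 < |t + 5| < delta ⇒ |t^2 − 25| < eps.
Factor: t^2 − 25 = (t + 5)(t - 5), so |t^2 − 25| = |t + 5|·|t - 5|.
Impose delta ≤ 1 so that |t| < 6; then |t - 5| ≤ 11.
Hence |t^2 − 25| ≤ 11|t + 5|, which is < eps once |t + 5| < eps/11.
Take delta = min(1, eps/11). If 0 < |t + 5| < delta then both bounds hold and |t^2 − 25| ≤ 11|t + 5| < 11·(eps/11) = eps.

delta = min(1, eps/11)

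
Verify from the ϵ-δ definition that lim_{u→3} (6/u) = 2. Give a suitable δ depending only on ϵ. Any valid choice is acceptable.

Fix ϵ > 0. We seek δ > 0 such that 0 < |u − 3| < δ implies |6/u − 2| < ϵ.
|6/u − 2| = 6·|3 − u|/(3·|u|) = 6|u − 3|/(3|u|).
Restrict δ ≤ 3/2. Then |u − 3| < 3/2 gives |u| > 3/2, so 3|u| > 9/2.
Then |6/u − 2| < 6|u − 3|/(9/2), which is < ϵ when |u − 3| < (3/4)ϵ.
Take δ = min(3/2, (3/4)ϵ). Then 0 < |u − 3| < δ gives both |u − 3| < 3/2 and |u − 3| < (3/4)ϵ, so |6/u − 2| < ϵ.

δ = min(3/2, (3/4)ϵ)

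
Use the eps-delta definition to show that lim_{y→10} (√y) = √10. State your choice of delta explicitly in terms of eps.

delta = min(10, √10·eps)

Fix eps > 0. We want delta > 0 such that 0 < |y − 10| < delta implies |√y − √10| < eps.
Rationalise: √y − √10 = (y − 10)/(√y + √10), so |√y − √10| = |y − 10|/(√y + √10).
Restrict delta ≤ 10 so that |y − 10| < 10 forces y > 0, and then √y + √10 > √10.
Hence |√y − √10| < |y − 10|/√10, which is < eps once |y − 10| < √10·eps.
Take delta = min(10, √10·eps). If 0 < |y − 10| < delta then y > 0 and |√y − √10| < |y − 10|/√10 < eps.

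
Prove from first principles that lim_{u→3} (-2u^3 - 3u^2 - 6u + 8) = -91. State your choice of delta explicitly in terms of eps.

delta = min(1, eps/101)

Let eps > 0 be given. We want delta > 0 such that 0 < |u − 3| < delta implies |(-2u^3 - 3u^2 - 6u + 8) + 91| < eps.
(-2u^3 - 3u^2 - 6u + 8) + 91 = -2u^3 - 3u^2 - 6u + 99 = (u − 3)(-2u^2 - 9u - 33).
So |(-2u^3 - 3u^2 - 6u + 8) + 91| = |u − 3|·|-2u^2 - 9u - 33|.
Require delta ≤ 1. Then |u − 3| < 1 gives |u| < 4, and by the triangle inequality |-2u^2 - 9u - 33| ≤ 2·4^2 + 9·4 + 33 = 101.
Hence |(-2u^3 - 3u^2 - 6u + 8) + 91| ≤ 101|u − 3| < eps provided |u − 3| < eps/101.
Take delta = min(1, eps/101). Then 0 < |u − 3| < delta gives both |u − 3| < 1 and |u − 3| < eps/101, so |(-2u^3 - 3u^2 - 6u + 8) + 91| < eps.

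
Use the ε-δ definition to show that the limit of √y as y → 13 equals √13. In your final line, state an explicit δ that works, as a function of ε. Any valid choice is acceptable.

Suppose ε > 0. We want δ > 0 such that 0 < |y − 13| < δ implies |√y − √13| < ε.
Multiplying by the conjugate, |√y − √13| = |y − 13|/(√y + √13).
Restrict δ ≤ 13 so that |y − 13| < 13 forces y > 0, and then √y + √13 > √13.
Hence |√y − √13| < |y − 13|/√13, which is < ε once |y − 13| < √13·ε.
Take δ = min(13, √13·ε). If 0 < |y − 13| < δ then y > 0 and |√y − √13| < |y − 13|/√13 < ε.

δ = min(13, √13·ε)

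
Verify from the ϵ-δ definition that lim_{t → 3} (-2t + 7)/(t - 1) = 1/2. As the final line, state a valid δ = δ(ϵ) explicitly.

δ = min(1, (2/5)ϵ)

Fix ϵ > 0. We want δ > 0 with 0 < |t − 3| < δ ⇒ |(-2t + 7)/(t - 1) − (1/2)| < ϵ.
Combining over a common denominator, (-2t + 7)/(t - 1) − (1/2) = [(-2t + 7)·2 − 1·(t - 1)] / [2·(t - 1)] = -5(t − 3) / (2(t - 1)).
So |(-2t + 7)/(t - 1) − (1/2)| = 5|t − 3| / (2·|t − 1|).
Restrict δ ≤ 1. Then |t − 3| < 1 gives |t − 1| = |(t − 3) + 2| ≥ 2 − 1 = 1.
Hence |(-2t + 7)/(t - 1) − (1/2)| < 5|t − 3|/(2·1) = (5/2)|t − 3|, which is < ϵ once |t − 3| < (2/5)ϵ.
Take δ = min(1, (2/5)ϵ). Then 0 < |t − 3| < δ forces both bounds, so |(-2t + 7)/(t - 1) − (1/2)| < ϵ.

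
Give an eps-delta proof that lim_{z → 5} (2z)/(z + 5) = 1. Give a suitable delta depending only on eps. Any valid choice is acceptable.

delta = min(5, 5eps)

Let eps > 0 be given. We want delta > 0 with 0 < |z − 5| < delta ⇒ |(2z)/(z + 5) − 1| < eps.
Combining over a common denominator, (2z)/(z + 5) − 1 = [(2z)·10 − 10·(z + 5)] / [10·(z + 5)] = 10(z − 5) / (10(z + 5)).
So |(2z)/(z + 5) − 1| = 10|z − 5| / (10·|z + 5|).
Require delta ≤ 5, so |z + 5| ≥ |10| − |z − 5| > 10 − 5 = 5.
Hence |(2z)/(z + 5) − 1| < 10|z − 5|/(10·5) = (1/5)|z − 5|, which is < eps once |z − 5| < 5eps.
Take delta = min(5, 5eps). Then 0 < |z − 5| < delta forces both bounds, so |(2z)/(z + 5) − 1| < eps.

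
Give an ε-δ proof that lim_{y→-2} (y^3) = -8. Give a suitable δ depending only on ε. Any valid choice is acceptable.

δ = min(2, ε/28)

Suppose ε > 0. We seek δ > 0 with 0 < |y + 2| < δ ⇒ |y^3 + 8| < ε.
Factor: y^3 + 8 = (y + 2)(y^2 - 2y + 4), so |y^3 + 8| = |y + 2|·|y^2 - 2y + 4|.
Restrict δ ≤ 2. Then |y + 2| < 2 gives |y| < 4, so by the triangle inequality |y^2 - 2y + 4| ≤ 4^2 + 2·4 + 4 = 28.
Hence |y^3 + 8| ≤ 28|y + 2|, which is < ε once |y + 2| < ε/28.
Take δ = min(2, ε/28). If 0 < |y + 2| < δ then both bounds hold and |y^3 + 8| ≤ 28|y + 2| < 28·(ε/28) = ε.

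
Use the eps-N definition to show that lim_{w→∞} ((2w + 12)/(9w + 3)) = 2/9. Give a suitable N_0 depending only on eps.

Suppose eps > 0. We seek N_0 > 0 such that w > N_0 implies |(2w + 12)/(9w + 3) − (2/9)| < eps.
(2w + 12)/(9w + 3) − (2/9) = (9(2w + 12) − 2(9w + 3)) / (9(9w + 3)) = 102/(9(9w + 3)).
For w > 0 we have 9w + 3 > 9w, so |(2w + 12)/(9w + 3) − (2/9)| = 102/(9(9w + 3)) < 102/(9·9w) = (34/27)/w.
Thus |(2w + 12)/(9w + 3) − (2/9)| < eps whenever w > (34/27)/eps.
Take N_0 = (34/27)/eps. If w > N_0 then |(2w + 12)/(9w + 3) − (2/9)| < (34/27)/w < eps.

N_0 = (34/27)/eps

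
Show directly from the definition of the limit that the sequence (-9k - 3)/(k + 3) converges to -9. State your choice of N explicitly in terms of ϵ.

Suppose ϵ > 0. For k ≥ 1, |(-9k - 3)/(k + 3) + 9| = |24|/((k + 3)) = 24/((k + 3)).
Since k + 3 ≥ k for k ≥ 1, this is ≤ 24/(k) = 24/k.
So |(-9k - 3)/(k + 3) + 9| < ϵ whenever k > 24/ϵ.
Take N = 24/ϵ. If k > N then |(-9k - 3)/(k + 3) + 9| ≤ 24/k < ϵ.

N = 24/ϵ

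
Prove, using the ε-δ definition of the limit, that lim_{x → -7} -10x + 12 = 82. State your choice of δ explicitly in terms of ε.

δ = ε/10

Fix ε > 0. We need δ > 0 so that 0 < |x + 7| < δ implies |(-10x + 12) − 82| < ε.
Since (-10x + 12) − 82 = -10(x + 7), we have |(-10x + 12) − 82| = 10|x + 7|.
So 10|x + 7| < ε exactly when |x + 7| < ε/10.
Take δ = ε/10. If 0 < |x + 7| < δ then |(-10x + 12) − 82| = 10|x + 7| < 10·(ε/10) = ε.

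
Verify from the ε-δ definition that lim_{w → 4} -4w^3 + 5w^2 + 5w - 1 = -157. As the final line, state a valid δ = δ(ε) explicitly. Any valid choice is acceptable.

Fix ε > 0. We want δ > 0 such that 0 < |w − 4| < δ implies |(-4w^3 + 5w^2 + 5w - 1) + 157| < ε.
(-4w^3 + 5w^2 + 5w - 1) + 157 = -4w^3 + 5w^2 + 5w + 156 = (w − 4)(-4w^2 - 11w - 39).
So |(-4w^3 + 5w^2 + 5w - 1) + 157| = |w − 4|·|-4w^2 - 11w - 39|.
Require δ ≤ 2. Then |w − 4| < 2 gives |w| < 6, and by the triangle inequality |-4w^2 - 11w - 39| ≤ 4·6^2 + 11·6 + 39 = 249.
Hence |(-4w^3 + 5w^2 + 5w - 1) + 157| ≤ 249|w − 4| < ε provided |w − 4| < ε/249.
Take δ = min(2, ε/249). Then 0 < |w − 4| < δ gives both |w − 4| < 2 and |w − 4| < ε/249, so |(-4w^3 + 5w^2 + 5w - 1) + 157| < ε.

δ = min(2, ε/249)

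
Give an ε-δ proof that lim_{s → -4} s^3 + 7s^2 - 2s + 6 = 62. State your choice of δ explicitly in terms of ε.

Let ε > 0. We want δ > 0 such that 0 < |s + 4| < δ implies |(s^3 + 7s^2 - 2s + 6) − 62| < ε.
(s^3 + 7s^2 - 2s + 6) − 62 = s^3 + 7s^2 - 2s - 56 = (s + 4)(s^2 + 3s - 14).
So |(s^3 + 7s^2 - 2s + 6) − 62| = |s + 4|·|s^2 + 3s - 14|.
Require δ ≤ 1. Then |s + 4| < 1 gives |s| < 5, and by the triangle inequality |s^2 + 3s - 14| ≤ 5^2 + 3·5 + 14 = 54.
Hence |(s^3 + 7s^2 - 2s + 6) − 62| ≤ 54|s + 4| < ε provided |s + 4| < ε/54.
Take δ = min(1, ε/54). Then 0 < |s + 4| < δ gives both |s + 4| < 1 and |s + 4| < ε/54, so |(s^3 + 7s^2 - 2s + 6) − 62| < ε.

δ = min(1, ε/54)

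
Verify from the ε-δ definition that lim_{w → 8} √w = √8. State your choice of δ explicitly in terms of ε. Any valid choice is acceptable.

δ = min(8, √8·ε)

Suppose ε > 0. We want δ > 0 such that 0 < |w − 8| < δ implies |√w − √8| < ε.
Rationalise: √w − √8 = (w − 8)/(√w + √8), so |√w − √8| = |w − 8|/(√w + √8).
Restrict δ ≤ 8 so that |w − 8| < 8 forces w > 0, and then √w + √8 > √8.
Hence |√w − √8| < |w − 8|/√8, which is < ε once |w − 8| < √8·ε.
Take δ = min(8, √8·ε). If 0 < |w − 8| < δ then w > 0 and |√w − √8| < |w − 8|/√8 < ε.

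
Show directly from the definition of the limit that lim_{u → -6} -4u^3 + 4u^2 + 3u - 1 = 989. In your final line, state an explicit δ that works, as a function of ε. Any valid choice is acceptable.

Let ε > 0. We want δ > 0 such that 0 < |u + 6| < δ implies |(-4u^3 + 4u^2 + 3u - 1) − 989| < ε.
(-4u^3 + 4u^2 + 3u - 1) − 989 = -4u^3 + 4u^2 + 3u - 990 = (u + 6)(-4u^2 + 28u - 165).
So |(-4u^3 + 4u^2 + 3u - 1) − 989| = |u + 6|·|-4u^2 + 28u - 165|.
Require δ ≤ 2. Then |u + 6| < 2 gives |u| < 8, and by the triangle inequality |-4u^2 + 28u - 165| ≤ 4·8^2 + 28·8 + 165 = 645.
Hence |(-4u^3 + 4u^2 + 3u - 1) − 989| ≤ 645|u + 6| < ε provided |u + 6| < ε/645.
Take δ = min(2, ε/645). Then 0 < |u + 6| < δ gives both |u + 6| < 2 and |u + 6| < ε/645, so |(-4u^3 + 4u^2 + 3u - 1) − 989| < ε.

δ = min(2, ε/645)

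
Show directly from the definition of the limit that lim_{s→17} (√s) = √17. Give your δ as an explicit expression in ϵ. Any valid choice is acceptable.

δ = min(17, √17·ϵ)

Let ϵ > 0 be given. We want δ > 0 such that 0 < |s − 17| < δ implies |√s − √17| < ϵ.
Multiplying by the conjugate, |√s − √17| = |s − 17|/(√s + √17).
Restrict δ ≤ 17 so that |s − 17| < 17 forces s > 0, and then √s + √17 > √17.
Hence |√s − √17| < |s − 17|/√17, which is < ϵ once |s − 17| < √17·ϵ.
Take δ = min(17, √17·ϵ). If 0 < |s − 17| < δ then s > 0 and |√s − √17| < |s − 17|/√17 < ϵ.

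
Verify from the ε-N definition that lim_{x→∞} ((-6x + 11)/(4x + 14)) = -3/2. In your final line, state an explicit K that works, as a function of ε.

Let ε > 0. We seek K > 0 such that x > K implies |(-6x + 11)/(4x + 14) + 3/2| < ε.
(-6x + 11)/(4x + 14) + 3/2 = (4(-6x + 11) − (-6)(4x + 14)) / (4(4x + 14)) = 128/(4(4x + 14)).
For x > 0 we have 4x + 14 > 4x, so |(-6x + 11)/(4x + 14) + 3/2| = 128/(4(4x + 14)) < 128/(4·4x) = 8/x.
Thus |(-6x + 11)/(4x + 14) + 3/2| < ε whenever x > 8/ε.
Take K = 8/ε. If x > K then |(-6x + 11)/(4x + 14) + 3/2| < 8/x < ε.

K = 8/ε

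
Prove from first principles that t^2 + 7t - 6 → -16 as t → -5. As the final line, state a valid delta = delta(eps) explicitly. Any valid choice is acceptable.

delta = min(1, eps/8)

Let eps > 0. We want delta > 0 such that 0 < |t + 5| < delta implies |(t^2 + 7t - 6) + 16| < eps.
(t^2 + 7t - 6) + 16 = t^2 + 7t + 10 = (t + 5)(t + 2).
So |(t^2 + 7t - 6) + 16| = |t + 5|·|t + 2|.
Require delta ≤ 1. Then |t + 5| < 1 gives |t| < 6, and by the triangle inequality |t + 2| ≤ 6 + 2 = 8.
Hence |(t^2 + 7t - 6) + 16| ≤ 8|t + 5| < eps provided |t + 5| < eps/8.
Choosing delta = min(1, eps/8) ensures both conditions, hence |(t^2 + 7t - 6) + 16| < eps.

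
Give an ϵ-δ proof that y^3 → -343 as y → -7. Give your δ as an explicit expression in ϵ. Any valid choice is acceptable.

Let ϵ > 0 be given. We seek δ > 0 with 0 < |y + 7| < δ ⇒ |y^3 + 343| < ϵ.
Factor: y^3 + 343 = (y + 7)(y^2 - 7y + 49), so |y^3 + 343| = |y + 7|·|y^2 - 7y + 49|.
Impose δ ≤ 1 so that |y| < 8; then |y^2 - 7y + 49| ≤ 169.
Hence |y^3 + 343| ≤ 169|y + 7|, which is < ϵ once |y + 7| < ϵ/169.
Take δ = min(1, ϵ/169). If 0 < |y + 7| < δ then both bounds hold and |y^3 + 343| ≤ 169|y + 7| < 169·(ϵ/169) = ϵ.

δ = min(1, ϵ/169)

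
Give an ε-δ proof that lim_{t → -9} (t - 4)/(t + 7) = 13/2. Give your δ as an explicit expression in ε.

δ = min(1, (2/11)ε)

Let ε > 0 be given. We want δ > 0 with 0 < |t + 9| < δ ⇒ |(t - 4)/(t + 7) − (13/2)| < ε.
Combining over a common denominator, (t - 4)/(t + 7) − (13/2) = [(t - 4)·(-2) − (-13)·(t + 7)] / [(-2)·(t + 7)] = 11(t + 9) / ((-2)(t + 7)).
So |(t - 4)/(t + 7) − (13/2)| = 11|t + 9| / (2·|t + 7|).
Restrict δ ≤ 1. Then |t + 9| < 1 gives |t + 7| = |(t + 9) + (-2)| ≥ 2 − 1 = 1.
Hence |(t - 4)/(t + 7) − (13/2)| < 11|t + 9|/(2·1) = (11/2)|t + 9|, which is < ε once |t + 9| < (2/11)ε.
Take δ = min(1, (2/11)ε). Then 0 < |t + 9| < δ forces both bounds, so |(t - 4)/(t + 7) − (13/2)| < ε.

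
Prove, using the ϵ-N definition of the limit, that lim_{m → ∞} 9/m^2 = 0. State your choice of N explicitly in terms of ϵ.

N = (9/ϵ)^{1/2}

Fix ϵ > 0. For m ≥ 1, |9/m^2 − 0| = 9/m^2.
9/m^2 < ϵ ⇔ m^2 > 9/ϵ ⇔ m > (9/ϵ)^{1/2}.
Take N = (9/ϵ)^{1/2}. Then m > N implies 9/m^2 < ϵ.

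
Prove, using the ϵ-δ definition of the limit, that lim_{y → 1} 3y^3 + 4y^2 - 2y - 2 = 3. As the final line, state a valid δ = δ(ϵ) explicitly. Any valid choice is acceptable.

δ = min(1, ϵ/31)

Let ϵ > 0. We want δ > 0 such that 0 < |y − 1| < δ implies |(3y^3 + 4y^2 - 2y - 2) − 3| < ϵ.
(3y^3 + 4y^2 - 2y - 2) − 3 = 3y^3 + 4y^2 - 2y - 5 = (y − 1)(3y^2 + 7y + 5).
So |(3y^3 + 4y^2 - 2y - 2) − 3| = |y − 1|·|3y^2 + 7y + 5|.
Require δ ≤ 1. Then |y − 1| < 1 gives |y| < 2, and by the triangle inequality |3y^2 + 7y + 5| ≤ 3·2^2 + 7·2 + 5 = 31.
Hence |(3y^3 + 4y^2 - 2y - 2) − 3| ≤ 31|y − 1| < ϵ provided |y − 1| < ϵ/31.
Choosing δ = min(1, ϵ/31) ensures both conditions, hence |(3y^3 + 4y^2 - 2y - 2) − 3| < ϵ.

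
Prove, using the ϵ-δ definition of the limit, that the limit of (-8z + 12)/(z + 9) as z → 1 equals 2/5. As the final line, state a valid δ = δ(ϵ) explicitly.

δ = min(5, (25/42)ϵ)

Fix ϵ > 0. We want δ > 0 with 0 < |z − 1| < δ ⇒ |(-8z + 12)/(z + 9) − (2/5)| < ϵ.
Combining over a common denominator, (-8z + 12)/(z + 9) − (2/5) = [(-8z + 12)·10 − 4·(z + 9)] / [10·(z + 9)] = -84(z − 1) / (10(z + 9)).
So |(-8z + 12)/(z + 9) − (2/5)| = 84|z − 1| / (10·|z + 9|).
Restrict δ ≤ 5. Then |z − 1| < 5 gives |z + 9| = |(z − 1) + 10| ≥ 10 − 5 = 5.
Hence |(-8z + 12)/(z + 9) − (2/5)| < 84|z − 1|/(10·5) = (42/25)|z − 1|, which is < ϵ once |z − 1| < (25/42)ϵ.
Take δ = min(5, (25/42)ϵ). Then 0 < |z − 1| < δ forces both bounds, so |(-8z + 12)/(z + 9) − (2/5)| < ϵ.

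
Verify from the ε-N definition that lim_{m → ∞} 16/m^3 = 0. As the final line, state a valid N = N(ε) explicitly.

N = (16/ε)^{1/3}

Suppose ε > 0. For m ≥ 1, |16/m^3 − 0| = 16/m^3.
16/m^3 < ε ⇔ m^3 > 16/ε ⇔ m > (16/ε)^{1/3}.
Take N = (16/ε)^{1/3}. Then m > N implies 16/m^3 < ε.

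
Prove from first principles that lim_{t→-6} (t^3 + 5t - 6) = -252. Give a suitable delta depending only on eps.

delta = min(1, eps/132)

Let eps > 0. We want delta > 0 such that 0 < |t + 6| < delta implies |(t^3 + 5t - 6) + 252| < eps.
(t^3 + 5t - 6) + 252 = t^3 + 5t + 246 = (t + 6)(t^2 - 6t + 41).
So |(t^3 + 5t - 6) + 252| = |t + 6|·|t^2 - 6t + 41|.
Assume first that |t + 6| < 1, so |t| < 7. Then |t^2 - 6t + 41| ≤ 7^2 + 6·7 + 41 = 132.
Hence |(t^3 + 5t - 6) + 252| ≤ 132|t + 6| < eps provided |t + 6| < eps/132.
Choosing delta = min(1, eps/132) ensures both conditions, hence |(t^3 + 5t - 6) + 252| < eps.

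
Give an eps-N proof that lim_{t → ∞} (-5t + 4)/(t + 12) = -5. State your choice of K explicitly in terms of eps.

Let eps > 0. We seek K > 0 such that t > K implies |(-5t + 4)/(t + 12) + 5| < eps.
(-5t + 4)/(t + 12) + 5 = ((-5t + 4) − (-5)(t + 12)) / ((t + 12)) = 64/((t + 12)).
For t > 0 we have t + 12 > t, so |(-5t + 4)/(t + 12) + 5| = 64/((t + 12)) < 64/(t) = 64/t.
Thus |(-5t + 4)/(t + 12) + 5| < eps whenever t > 64/eps.
Take K = 64/eps. If t > K then |(-5t + 4)/(t + 12) + 5| < 64/t < eps.

K = 64/eps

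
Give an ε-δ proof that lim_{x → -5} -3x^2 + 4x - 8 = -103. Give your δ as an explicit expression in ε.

δ = min(2, ε/40)

Let ε > 0 be given. We want δ > 0 such that 0 < |x + 5| < δ implies |(-3x^2 + 4x - 8) + 103| < ε.
(-3x^2 + 4x - 8) + 103 = -3x^2 + 4x + 95 = (x + 5)(-3x + 19).
So |(-3x^2 + 4x - 8) + 103| = |x + 5|·|-3x + 19|.
Assume first that |x + 5| < 2, so |x| < 7. Then |-3x + 19| ≤ 3·7 + 19 = 40.
Hence |(-3x^2 + 4x - 8) + 103| ≤ 40|x + 5| < ε provided |x + 5| < ε/40.
Take δ = min(2, ε/40). Then 0 < |x + 5| < δ gives both |x + 5| < 2 and |x + 5| < ε/40, so |(-3x^2 + 4x - 8) + 103| < ε.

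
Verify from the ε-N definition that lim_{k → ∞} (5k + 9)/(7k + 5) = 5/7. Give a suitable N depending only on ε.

Let ε > 0 be given. For k ≥ 1, |(5k + 9)/(7k + 5) − (5/7)| = |38|/(7(7k + 5)) = 38/(7(7k + 5)).
Since 7k + 5 ≥ 7k for k ≥ 1, this is ≤ 38/(7·7k) = (38/49)/k.
So |(5k + 9)/(7k + 5) − (5/7)| < ε whenever k > (38/49)/ε.
Take N = (38/49)/ε. If k > N then |(5k + 9)/(7k + 5) − (5/7)| ≤ (38/49)/k < ε.

N = (38/49)/ε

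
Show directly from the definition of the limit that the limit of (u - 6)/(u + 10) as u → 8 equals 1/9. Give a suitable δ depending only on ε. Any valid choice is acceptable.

δ = min(9, (81/8)ε)

Let ε > 0. We want δ > 0 with 0 < |u − 8| < δ ⇒ |(u - 6)/(u + 10) − (1/9)| < ε.
Combining over a common denominator, (u - 6)/(u + 10) − (1/9) = [(u - 6)·18 − 2·(u + 10)] / [18·(u + 10)] = 16(u − 8) / (18(u + 10)).
So |(u - 6)/(u + 10) − (1/9)| = 16|u − 8| / (18·|u + 10|).
Require δ ≤ 9, so |u + 10| ≥ |18| − |u − 8| > 18 − 9 = 9.
Hence |(u - 6)/(u + 10) − (1/9)| < 16|u − 8|/(18·9) = (8/81)|u − 8|, which is < ε once |u − 8| < (81/8)ε.
Take δ = min(9, (81/8)ε). Then 0 < |u − 8| < δ forces both bounds, so |(u - 6)/(u + 10) − (1/9)| < ε.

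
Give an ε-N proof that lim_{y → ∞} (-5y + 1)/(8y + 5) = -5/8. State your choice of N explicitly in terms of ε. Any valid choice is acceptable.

N = (33/64)/ε

Let ε > 0. We seek N > 0 such that y > N implies |(-5y + 1)/(8y + 5) + 5/8| < ε.
(-5y + 1)/(8y + 5) + 5/8 = (8(-5y + 1) − (-5)(8y + 5)) / (8(8y + 5)) = 33/(8(8y + 5)).
For y > 0 we have 8y + 5 > 8y, so |(-5y + 1)/(8y + 5) + 5/8| = 33/(8(8y + 5)) < 33/(8·8y) = (33/64)/y.
Thus |(-5y + 1)/(8y + 5) + 5/8| < ε whenever y > (33/64)/ε.
Take N = (33/64)/ε. If y > N then |(-5y + 1)/(8y + 5) + 5/8| < (33/64)/y < ε.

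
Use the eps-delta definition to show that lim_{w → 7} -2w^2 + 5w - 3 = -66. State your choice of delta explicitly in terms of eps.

delta = min(1, eps/25)

Suppose eps > 0. We want delta > 0 such that 0 < |w − 7| < delta implies |(-2w^2 + 5w - 3) + 66| < eps.
(-2w^2 + 5w - 3) + 66 = -2w^2 + 5w + 63 = (w − 7)(-2w - 9).
So |(-2w^2 + 5w - 3) + 66| = |w − 7|·|-2w - 9|.
Require delta ≤ 1. Then |w − 7| < 1 gives |w| < 8, and by the triangle inequality |-2w - 9| ≤ 2·8 + 9 = 25.
Hence |(-2w^2 + 5w - 3) + 66| ≤ 25|w − 7| < eps provided |w − 7| < eps/25.
Take delta = min(1, eps/25). Then 0 < |w − 7| < delta gives both |w − 7| < 1 and |w − 7| < eps/25, so |(-2w^2 + 5w - 3) + 66| < eps.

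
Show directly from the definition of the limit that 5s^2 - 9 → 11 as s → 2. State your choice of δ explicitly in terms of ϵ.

δ = min(2, ϵ/30)

Let ϵ > 0 be given. We want δ > 0 such that 0 < |s − 2| < δ implies |(5s^2 - 9) − 11| < ϵ.
(5s^2 - 9) − 11 = 5s^2 - 20 = (s − 2)(5s + 10).
So |(5s^2 - 9) − 11| = |s − 2|·|5s + 10|.
Require δ ≤ 2. Then |s − 2| < 2 gives |s| < 4, and by the triangle inequality |5s + 10| ≤ 5·4 + 10 = 30.
Hence |(5s^2 - 9) − 11| ≤ 30|s − 2| < ϵ provided |s − 2| < ϵ/30.
Choosing δ = min(2, ϵ/30) ensures both conditions, hence |(5s^2 - 9) − 11| < ϵ.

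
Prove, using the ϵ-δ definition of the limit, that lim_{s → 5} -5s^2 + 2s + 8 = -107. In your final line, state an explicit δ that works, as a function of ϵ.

Let ϵ > 0. We want δ > 0 such that 0 < |s − 5| < δ implies |(-5s^2 + 2s + 8) + 107| < ϵ.
(-5s^2 + 2s + 8) + 107 = -5s^2 + 2s + 115 = (s − 5)(-5s - 23).
So |(-5s^2 + 2s + 8) + 107| = |s − 5|·|-5s - 23|.
Require δ ≤ 1. Then |s − 5| < 1 gives |s| < 6, and by the triangle inequality |-5s - 23| ≤ 5·6 + 23 = 53.
Hence |(-5s^2 + 2s + 8) + 107| ≤ 53|s − 5| < ϵ provided |s − 5| < ϵ/53.
Choosing δ = min(1, ϵ/53) ensures both conditions, hence |(-5s^2 + 2s + 8) + 107| < ϵ.

δ = min(1, ϵ/53)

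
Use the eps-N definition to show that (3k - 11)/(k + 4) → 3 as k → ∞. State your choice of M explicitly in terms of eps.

Fix eps > 0. For k ≥ 1, |(3k - 11)/(k + 4) − 3| = |-23|/((k + 4)) = 23/((k + 4)).
Since k + 4 ≥ k for k ≥ 1, this is ≤ 23/(k) = 23/k.
So |(3k - 11)/(k + 4) − 3| < eps whenever k > 23/eps.
Take M = 23/eps. If k > M then |(3k - 11)/(k + 4) − 3| ≤ 23/k < eps.

M = 23/eps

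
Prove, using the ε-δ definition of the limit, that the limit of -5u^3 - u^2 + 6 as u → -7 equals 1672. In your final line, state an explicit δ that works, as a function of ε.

Let ε > 0 be given. We want δ > 0 such that 0 < |u + 7| < δ implies |(-5u^3 - u^2 + 6) − 1672| < ε.
(-5u^3 - u^2 + 6) − 1672 = -5u^3 - u^2 - 1666 = (u + 7)(-5u^2 + 34u - 238).
So |(-5u^3 - u^2 + 6) − 1672| = |u + 7|·|-5u^2 + 34u - 238|.
Require δ ≤ 1. Then |u + 7| < 1 gives |u| < 8, and by the triangle inequality |-5u^2 + 34u - 238| ≤ 5·8^2 + 34·8 + 238 = 830.
Hence |(-5u^3 - u^2 + 6) − 1672| ≤ 830|u + 7| < ε provided |u + 7| < ε/830.
Take δ = min(1, ε/830). Then 0 < |u + 7| < δ gives both |u + 7| < 1 and |u + 7| < ε/830, so |(-5u^3 - u^2 + 6) − 1672| < ε.

δ = min(1, ε/830)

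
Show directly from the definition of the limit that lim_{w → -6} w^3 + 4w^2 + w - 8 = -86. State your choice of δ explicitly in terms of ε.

Let ε > 0. We want δ > 0 such that 0 < |w + 6| < δ implies |(w^3 + 4w^2 + w - 8) + 86| < ε.
(w^3 + 4w^2 + w - 8) + 86 = w^3 + 4w^2 + w + 78 = (w + 6)(w^2 - 2w + 13).
So |(w^3 + 4w^2 + w - 8) + 86| = |w + 6|·|w^2 - 2w + 13|.
Require δ ≤ 1. Then |w + 6| < 1 gives |w| < 7, and by the triangle inequality |w^2 - 2w + 13| ≤ 7^2 + 2·7 + 13 = 76.
Hence |(w^3 + 4w^2 + w - 8) + 86| ≤ 76|w + 6| < ε provided |w + 6| < ε/76.
Choosing δ = min(1, ε/76) ensures both conditions, hence |(w^3 + 4w^2 + w - 8) + 86| < ε.

δ = min(1, ε/76)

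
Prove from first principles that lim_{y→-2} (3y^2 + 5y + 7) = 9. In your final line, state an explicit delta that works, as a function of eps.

Let eps > 0 be given. We want delta > 0 such that 0 < |y + 2| < delta implies |(3y^2 + 5y + 7) − 9| < eps.
(3y^2 + 5y + 7) − 9 = 3y^2 + 5y - 2 = (y + 2)(3y - 1).
So |(3y^2 + 5y + 7) − 9| = |y + 2|·|3y - 1|.
Require delta ≤ 1. Then |y + 2| < 1 gives |y| < 3, and by the triangle inequality |3y - 1| ≤ 3·3 + 1 = 10.
Hence |(3y^2 + 5y + 7) − 9| ≤ 10|y + 2| < eps provided |y + 2| < eps/10.
Take delta = min(1, eps/10). Then 0 < |y + 2| < delta gives both |y + 2| < 1 and |y + 2| < eps/10, so |(3y^2 + 5y + 7) − 9| < eps.

delta = min(1, eps/10)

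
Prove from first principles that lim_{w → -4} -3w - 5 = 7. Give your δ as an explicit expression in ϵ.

δ = ϵ/3

Suppose ϵ > 0. We need δ > 0 so that 0 < |w + 4| < δ implies |(-3w - 5) − 7| < ϵ.
Since (-3w - 5) − 7 = -3(w + 4), we have |(-3w - 5) − 7| = 3|w + 4|.
Thus it suffices that |w + 4| < ϵ/3.
Take δ = ϵ/3. If 0 < |w + 4| < δ then |(-3w - 5) − 7| = 3|w + 4| < 3·(ϵ/3) = ϵ.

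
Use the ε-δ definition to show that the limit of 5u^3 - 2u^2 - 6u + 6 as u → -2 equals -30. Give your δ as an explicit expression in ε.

Fix ε > 0. We want δ > 0 such that 0 < |u + 2| < δ implies |(5u^3 - 2u^2 - 6u + 6) + 30| < ε.
(5u^3 - 2u^2 - 6u + 6) + 30 = 5u^3 - 2u^2 - 6u + 36 = (u + 2)(5u^2 - 12u + 18).
So |(5u^3 - 2u^2 - 6u + 6) + 30| = |u + 2|·|5u^2 - 12u + 18|.
Assume first that |u + 2| < 1, so |u| < 3. Then |5u^2 - 12u + 18| ≤ 5·3^2 + 12·3 + 18 = 99.
Hence |(5u^3 - 2u^2 - 6u + 6) + 30| ≤ 99|u + 2| < ε provided |u + 2| < ε/99.
Choosing δ = min(1, ε/99) ensures both conditions, hence |(5u^3 - 2u^2 - 6u + 6) + 30| < ε.

δ = min(1, ε/99)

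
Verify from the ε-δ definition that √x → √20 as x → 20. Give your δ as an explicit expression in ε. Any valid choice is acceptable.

Suppose ε > 0. We want δ > 0 such that 0 < |x − 20| < δ implies |√x − √20| < ε.
Multiplying by the conjugate, |√x − √20| = |x − 20|/(√x + √20).
Restrict δ ≤ 20 so that |x − 20| < 20 forces x > 0, and then √x + √20 > √20.
Hence |√x − √20| < |x − 20|/√20, which is < ε once |x − 20| < √20·ε.
Take δ = min(20, √20·ε). If 0 < |x − 20| < δ then x > 0 and |√x − √20| < |x − 20|/√20 < ε.

δ = min(20, √20·ε)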